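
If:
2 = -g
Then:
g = -2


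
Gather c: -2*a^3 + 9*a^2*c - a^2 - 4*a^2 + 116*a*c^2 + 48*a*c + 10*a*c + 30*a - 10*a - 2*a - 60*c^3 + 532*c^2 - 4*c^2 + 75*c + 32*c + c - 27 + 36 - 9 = -2*a^3 - 5*a^2 + 18*a - 60*c^3 + c^2*(116*a + 528) + c*(9*a^2 + 58*a + 108)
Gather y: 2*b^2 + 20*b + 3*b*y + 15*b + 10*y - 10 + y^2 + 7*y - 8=2*b^2 + 35*b + y^2 + y*(3*b + 17) - 18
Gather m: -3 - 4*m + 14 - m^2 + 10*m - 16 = -m^2 + 6*m - 5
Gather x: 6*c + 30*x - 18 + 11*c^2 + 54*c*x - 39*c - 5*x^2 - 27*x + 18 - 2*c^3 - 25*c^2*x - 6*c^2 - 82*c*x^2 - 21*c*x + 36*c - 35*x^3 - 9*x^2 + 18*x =-2*c^3 + 5*c^2 + 3*c - 35*x^3 + x^2*(-82*c - 14) + x*(-25*c^2 + 33*c + 21)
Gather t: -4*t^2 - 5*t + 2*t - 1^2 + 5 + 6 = -4*t^2 - 3*t + 10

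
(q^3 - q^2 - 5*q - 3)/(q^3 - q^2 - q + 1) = (q^2 - 2*q - 3)/(q^2 - 2*q + 1)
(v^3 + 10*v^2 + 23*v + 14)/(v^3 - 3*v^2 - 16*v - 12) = (v + 7)/(v - 6)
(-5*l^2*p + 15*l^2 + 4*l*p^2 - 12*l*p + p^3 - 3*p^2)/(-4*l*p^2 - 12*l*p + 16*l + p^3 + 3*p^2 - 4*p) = (5*l^2*p - 15*l^2 - 4*l*p^2 + 12*l*p - p^3 + 3*p^2)/(4*l*p^2 + 12*l*p - 16*l - p^3 - 3*p^2 + 4*p)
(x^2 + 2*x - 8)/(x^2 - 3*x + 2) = (x + 4)/(x - 1)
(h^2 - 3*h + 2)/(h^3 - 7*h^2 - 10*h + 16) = (h - 2)/(h^2 - 6*h - 16)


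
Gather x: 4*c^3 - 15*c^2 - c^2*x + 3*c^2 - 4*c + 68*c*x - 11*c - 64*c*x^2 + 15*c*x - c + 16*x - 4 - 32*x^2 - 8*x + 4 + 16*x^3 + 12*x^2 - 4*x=4*c^3 - 12*c^2 - 16*c + 16*x^3 + x^2*(-64*c - 20) + x*(-c^2 + 83*c + 4)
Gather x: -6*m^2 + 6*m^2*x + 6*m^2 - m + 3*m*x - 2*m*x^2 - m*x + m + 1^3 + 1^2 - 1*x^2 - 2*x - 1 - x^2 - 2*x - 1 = x^2*(-2*m - 2) + x*(6*m^2 + 2*m - 4)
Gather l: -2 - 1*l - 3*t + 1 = -l - 3*t - 1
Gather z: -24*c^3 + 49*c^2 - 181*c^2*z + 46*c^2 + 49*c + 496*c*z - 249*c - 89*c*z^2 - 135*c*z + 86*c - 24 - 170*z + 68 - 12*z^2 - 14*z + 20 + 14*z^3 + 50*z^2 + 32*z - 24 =-24*c^3 + 95*c^2 - 114*c + 14*z^3 + z^2*(38 - 89*c) + z*(-181*c^2 + 361*c - 152) + 40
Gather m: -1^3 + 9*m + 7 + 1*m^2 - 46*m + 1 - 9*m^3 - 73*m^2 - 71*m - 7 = -9*m^3 - 72*m^2 - 108*m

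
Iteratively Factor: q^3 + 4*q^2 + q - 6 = (q + 3)*(q^2 + q - 2) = (q + 2)*(q + 3)*(q - 1)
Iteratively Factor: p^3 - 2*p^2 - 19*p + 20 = (p + 4)*(p^2 - 6*p + 5) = (p - 5)*(p + 4)*(p - 1)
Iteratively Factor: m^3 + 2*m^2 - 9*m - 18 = (m + 2)*(m^2 - 9) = (m + 2)*(m + 3)*(m - 3)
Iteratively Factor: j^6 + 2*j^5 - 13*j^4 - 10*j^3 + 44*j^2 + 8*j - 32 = (j + 1)*(j^5 + j^4 - 14*j^3 + 4*j^2 + 40*j - 32) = (j - 1)*(j + 1)*(j^4 + 2*j^3 - 12*j^2 - 8*j + 32) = (j - 2)*(j - 1)*(j + 1)*(j^3 + 4*j^2 - 4*j - 16) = (j - 2)*(j - 1)*(j + 1)*(j + 2)*(j^2 + 2*j - 8) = (j - 2)^2*(j - 1)*(j + 1)*(j + 2)*(j + 4)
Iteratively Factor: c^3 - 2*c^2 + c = (c)*(c^2 - 2*c + 1) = c*(c - 1)*(c - 1)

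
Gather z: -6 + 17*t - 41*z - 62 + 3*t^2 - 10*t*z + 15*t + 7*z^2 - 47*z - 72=3*t^2 + 32*t + 7*z^2 + z*(-10*t - 88) - 140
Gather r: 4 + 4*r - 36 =4*r - 32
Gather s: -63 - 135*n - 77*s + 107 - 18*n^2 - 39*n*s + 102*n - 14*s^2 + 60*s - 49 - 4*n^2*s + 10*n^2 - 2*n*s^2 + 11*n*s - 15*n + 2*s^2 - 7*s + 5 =-8*n^2 - 48*n + s^2*(-2*n - 12) + s*(-4*n^2 - 28*n - 24)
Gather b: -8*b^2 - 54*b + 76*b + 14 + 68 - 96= -8*b^2 + 22*b - 14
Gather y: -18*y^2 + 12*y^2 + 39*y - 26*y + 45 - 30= -6*y^2 + 13*y + 15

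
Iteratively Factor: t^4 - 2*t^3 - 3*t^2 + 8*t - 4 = (t - 1)*(t^3 - t^2 - 4*t + 4) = (t - 2)*(t - 1)*(t^2 + t - 2) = (t - 2)*(t - 1)^2*(t + 2)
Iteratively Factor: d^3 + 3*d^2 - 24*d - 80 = (d + 4)*(d^2 - d - 20) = (d - 5)*(d + 4)*(d + 4)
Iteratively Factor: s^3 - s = (s - 1)*(s^2 + s) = (s - 1)*(s + 1)*(s)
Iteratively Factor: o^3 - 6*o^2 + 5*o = (o - 1)*(o^2 - 5*o) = o*(o - 1)*(o - 5)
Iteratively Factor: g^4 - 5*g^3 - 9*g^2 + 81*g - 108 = (g - 3)*(g^3 - 2*g^2 - 15*g + 36) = (g - 3)^2*(g^2 + g - 12) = (g - 3)^2*(g + 4)*(g - 3)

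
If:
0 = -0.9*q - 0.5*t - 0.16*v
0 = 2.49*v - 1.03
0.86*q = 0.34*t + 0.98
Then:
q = 0.64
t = -1.28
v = 0.41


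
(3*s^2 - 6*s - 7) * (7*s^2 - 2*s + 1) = 21*s^4 - 48*s^3 - 34*s^2 + 8*s - 7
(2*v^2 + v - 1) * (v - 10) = 2*v^3 - 19*v^2 - 11*v + 10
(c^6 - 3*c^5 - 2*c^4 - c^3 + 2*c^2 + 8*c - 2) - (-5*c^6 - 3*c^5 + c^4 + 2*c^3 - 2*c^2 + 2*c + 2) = 6*c^6 - 3*c^4 - 3*c^3 + 4*c^2 + 6*c - 4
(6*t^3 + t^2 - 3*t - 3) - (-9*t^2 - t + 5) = 6*t^3 + 10*t^2 - 2*t - 8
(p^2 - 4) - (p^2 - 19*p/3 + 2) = 19*p/3 - 6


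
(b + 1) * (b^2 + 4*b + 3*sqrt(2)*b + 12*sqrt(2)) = b^3 + 3*sqrt(2)*b^2 + 5*b^2 + 4*b + 15*sqrt(2)*b + 12*sqrt(2)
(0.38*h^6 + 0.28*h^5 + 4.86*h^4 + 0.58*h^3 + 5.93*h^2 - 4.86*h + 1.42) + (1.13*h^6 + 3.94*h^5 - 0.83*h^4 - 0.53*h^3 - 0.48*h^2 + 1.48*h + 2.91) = 1.51*h^6 + 4.22*h^5 + 4.03*h^4 + 0.0499999999999999*h^3 + 5.45*h^2 - 3.38*h + 4.33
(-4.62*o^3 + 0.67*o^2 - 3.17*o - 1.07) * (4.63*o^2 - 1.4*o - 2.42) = -21.3906*o^5 + 9.5701*o^4 - 4.4347*o^3 - 2.1375*o^2 + 9.1694*o + 2.5894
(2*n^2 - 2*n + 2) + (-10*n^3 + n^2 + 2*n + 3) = -10*n^3 + 3*n^2 + 5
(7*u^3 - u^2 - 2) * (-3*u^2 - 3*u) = -21*u^5 - 18*u^4 + 3*u^3 + 6*u^2 + 6*u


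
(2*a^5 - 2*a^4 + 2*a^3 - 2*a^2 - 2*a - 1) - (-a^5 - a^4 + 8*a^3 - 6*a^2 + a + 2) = 3*a^5 - a^4 - 6*a^3 + 4*a^2 - 3*a - 3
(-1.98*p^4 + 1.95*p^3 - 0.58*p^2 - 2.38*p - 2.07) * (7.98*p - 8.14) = -15.8004*p^5 + 31.6782*p^4 - 20.5014*p^3 - 14.2712*p^2 + 2.8546*p + 16.8498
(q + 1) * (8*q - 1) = 8*q^2 + 7*q - 1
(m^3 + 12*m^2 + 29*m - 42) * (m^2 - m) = m^5 + 11*m^4 + 17*m^3 - 71*m^2 + 42*m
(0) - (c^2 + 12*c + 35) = -c^2 - 12*c - 35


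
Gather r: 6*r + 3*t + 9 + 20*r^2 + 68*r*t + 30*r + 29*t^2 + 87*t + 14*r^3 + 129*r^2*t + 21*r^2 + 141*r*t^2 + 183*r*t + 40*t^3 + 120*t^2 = 14*r^3 + r^2*(129*t + 41) + r*(141*t^2 + 251*t + 36) + 40*t^3 + 149*t^2 + 90*t + 9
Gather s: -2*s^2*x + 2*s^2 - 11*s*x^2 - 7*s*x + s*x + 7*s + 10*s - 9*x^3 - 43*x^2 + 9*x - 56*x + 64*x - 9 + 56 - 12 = s^2*(2 - 2*x) + s*(-11*x^2 - 6*x + 17) - 9*x^3 - 43*x^2 + 17*x + 35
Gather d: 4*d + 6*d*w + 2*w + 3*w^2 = d*(6*w + 4) + 3*w^2 + 2*w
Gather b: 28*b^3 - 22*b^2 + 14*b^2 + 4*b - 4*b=28*b^3 - 8*b^2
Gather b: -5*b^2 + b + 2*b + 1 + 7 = -5*b^2 + 3*b + 8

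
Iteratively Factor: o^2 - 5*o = (o - 5)*(o)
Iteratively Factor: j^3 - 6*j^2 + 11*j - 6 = (j - 1)*(j^2 - 5*j + 6) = (j - 2)*(j - 1)*(j - 3)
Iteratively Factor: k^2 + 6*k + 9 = (k + 3)*(k + 3)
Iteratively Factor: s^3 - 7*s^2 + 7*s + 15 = (s + 1)*(s^2 - 8*s + 15) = (s - 3)*(s + 1)*(s - 5)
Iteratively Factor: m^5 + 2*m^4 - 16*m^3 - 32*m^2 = (m)*(m^4 + 2*m^3 - 16*m^2 - 32*m) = m^2*(m^3 + 2*m^2 - 16*m - 32) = m^2*(m + 4)*(m^2 - 2*m - 8) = m^2*(m - 4)*(m + 4)*(m + 2)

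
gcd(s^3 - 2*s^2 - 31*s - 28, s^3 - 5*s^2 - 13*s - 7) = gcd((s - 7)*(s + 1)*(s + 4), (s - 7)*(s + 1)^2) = s^2 - 6*s - 7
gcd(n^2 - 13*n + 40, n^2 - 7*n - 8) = n - 8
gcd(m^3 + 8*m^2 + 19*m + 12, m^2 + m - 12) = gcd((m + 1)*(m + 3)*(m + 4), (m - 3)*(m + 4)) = m + 4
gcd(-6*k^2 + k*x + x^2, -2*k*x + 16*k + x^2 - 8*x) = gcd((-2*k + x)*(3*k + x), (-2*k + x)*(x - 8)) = -2*k + x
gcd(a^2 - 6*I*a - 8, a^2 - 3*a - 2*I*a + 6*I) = a - 2*I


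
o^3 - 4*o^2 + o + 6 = (o - 3)*(o - 2)*(o + 1)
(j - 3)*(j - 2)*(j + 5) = j^3 - 19*j + 30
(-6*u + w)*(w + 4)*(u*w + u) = -6*u^2*w^2 - 30*u^2*w - 24*u^2 + u*w^3 + 5*u*w^2 + 4*u*w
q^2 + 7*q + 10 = (q + 2)*(q + 5)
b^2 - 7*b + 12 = (b - 4)*(b - 3)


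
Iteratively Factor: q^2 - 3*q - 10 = (q - 5)*(q + 2)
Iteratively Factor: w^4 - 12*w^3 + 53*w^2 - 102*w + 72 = (w - 3)*(w^3 - 9*w^2 + 26*w - 24) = (w - 4)*(w - 3)*(w^2 - 5*w + 6) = (w - 4)*(w - 3)^2*(w - 2)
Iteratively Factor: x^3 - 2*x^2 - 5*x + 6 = (x - 1)*(x^2 - x - 6) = (x - 3)*(x - 1)*(x + 2)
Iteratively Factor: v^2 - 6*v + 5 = (v - 5)*(v - 1)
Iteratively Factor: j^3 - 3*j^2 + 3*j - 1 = (j - 1)*(j^2 - 2*j + 1) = (j - 1)^2*(j - 1)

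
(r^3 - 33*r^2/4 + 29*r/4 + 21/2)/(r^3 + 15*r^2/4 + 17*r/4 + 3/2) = (r^2 - 9*r + 14)/(r^2 + 3*r + 2)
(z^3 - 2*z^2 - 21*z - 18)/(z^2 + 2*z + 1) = (z^2 - 3*z - 18)/(z + 1)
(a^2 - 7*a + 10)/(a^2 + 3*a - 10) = (a - 5)/(a + 5)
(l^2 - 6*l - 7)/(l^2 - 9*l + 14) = (l + 1)/(l - 2)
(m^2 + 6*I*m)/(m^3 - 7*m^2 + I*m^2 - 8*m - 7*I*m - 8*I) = m*(m + 6*I)/(m^3 + m^2*(-7 + I) - m*(8 + 7*I) - 8*I)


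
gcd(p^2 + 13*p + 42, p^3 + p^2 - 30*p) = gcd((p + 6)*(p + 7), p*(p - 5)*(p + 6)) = p + 6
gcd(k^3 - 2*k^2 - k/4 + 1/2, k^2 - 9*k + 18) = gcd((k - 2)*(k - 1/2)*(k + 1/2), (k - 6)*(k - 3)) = 1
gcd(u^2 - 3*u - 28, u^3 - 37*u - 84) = u^2 - 3*u - 28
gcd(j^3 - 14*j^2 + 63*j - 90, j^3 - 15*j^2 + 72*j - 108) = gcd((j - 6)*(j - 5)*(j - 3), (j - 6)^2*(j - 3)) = j^2 - 9*j + 18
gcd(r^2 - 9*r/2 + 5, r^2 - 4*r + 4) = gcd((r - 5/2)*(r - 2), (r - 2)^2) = r - 2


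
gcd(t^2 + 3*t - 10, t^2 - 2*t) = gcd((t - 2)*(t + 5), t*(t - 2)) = t - 2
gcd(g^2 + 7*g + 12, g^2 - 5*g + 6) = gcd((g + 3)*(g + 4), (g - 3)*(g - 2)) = 1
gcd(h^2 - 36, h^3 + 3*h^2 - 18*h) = h + 6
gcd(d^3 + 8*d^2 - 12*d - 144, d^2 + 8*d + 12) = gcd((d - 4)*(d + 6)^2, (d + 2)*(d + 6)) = d + 6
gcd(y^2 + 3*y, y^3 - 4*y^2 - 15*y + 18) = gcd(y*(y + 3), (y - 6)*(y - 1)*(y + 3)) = y + 3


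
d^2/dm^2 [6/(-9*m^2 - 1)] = 108*(1 - 27*m^2)/(9*m^2 + 1)^3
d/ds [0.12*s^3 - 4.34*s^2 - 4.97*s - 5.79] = 0.36*s^2 - 8.68*s - 4.97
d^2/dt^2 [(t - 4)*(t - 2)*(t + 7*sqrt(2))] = 6*t - 12 + 14*sqrt(2)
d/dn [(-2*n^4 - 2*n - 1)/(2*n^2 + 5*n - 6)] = (-8*n^5 - 30*n^4 + 48*n^3 + 4*n^2 + 4*n + 17)/(4*n^4 + 20*n^3 + n^2 - 60*n + 36)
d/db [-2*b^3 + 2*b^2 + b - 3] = -6*b^2 + 4*b + 1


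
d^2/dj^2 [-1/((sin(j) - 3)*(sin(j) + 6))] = (4*sin(j)^4 + 9*sin(j)^3 + 75*sin(j)^2 + 36*sin(j) - 54)/((sin(j) - 3)^3*(sin(j) + 6)^3)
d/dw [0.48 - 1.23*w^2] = -2.46*w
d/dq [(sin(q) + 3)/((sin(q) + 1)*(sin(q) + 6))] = (-6*sin(q) + cos(q)^2 - 16)*cos(q)/((sin(q) + 1)^2*(sin(q) + 6)^2)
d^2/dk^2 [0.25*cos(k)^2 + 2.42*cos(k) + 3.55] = -2.42*cos(k) - 0.5*cos(2*k)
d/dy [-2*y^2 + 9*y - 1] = 9 - 4*y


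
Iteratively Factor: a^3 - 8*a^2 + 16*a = (a)*(a^2 - 8*a + 16) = a*(a - 4)*(a - 4)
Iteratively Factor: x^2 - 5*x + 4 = (x - 1)*(x - 4)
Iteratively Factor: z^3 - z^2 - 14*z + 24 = (z - 2)*(z^2 + z - 12) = (z - 3)*(z - 2)*(z + 4)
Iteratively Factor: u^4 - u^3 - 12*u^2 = (u)*(u^3 - u^2 - 12*u) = u*(u - 4)*(u^2 + 3*u) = u^2*(u - 4)*(u + 3)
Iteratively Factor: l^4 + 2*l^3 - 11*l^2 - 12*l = (l)*(l^3 + 2*l^2 - 11*l - 12) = l*(l + 1)*(l^2 + l - 12) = l*(l + 1)*(l + 4)*(l - 3)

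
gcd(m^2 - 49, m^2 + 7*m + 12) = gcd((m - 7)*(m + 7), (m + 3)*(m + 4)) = 1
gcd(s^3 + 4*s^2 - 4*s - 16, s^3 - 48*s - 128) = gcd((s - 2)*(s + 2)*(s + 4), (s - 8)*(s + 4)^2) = s + 4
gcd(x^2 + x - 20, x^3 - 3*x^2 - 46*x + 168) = x - 4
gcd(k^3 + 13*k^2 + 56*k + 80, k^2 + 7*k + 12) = k + 4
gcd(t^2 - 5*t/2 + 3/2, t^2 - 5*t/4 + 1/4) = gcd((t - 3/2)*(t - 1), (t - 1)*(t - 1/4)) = t - 1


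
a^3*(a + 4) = a^4 + 4*a^3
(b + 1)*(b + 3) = b^2 + 4*b + 3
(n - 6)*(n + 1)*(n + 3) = n^3 - 2*n^2 - 21*n - 18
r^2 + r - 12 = (r - 3)*(r + 4)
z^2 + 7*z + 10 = (z + 2)*(z + 5)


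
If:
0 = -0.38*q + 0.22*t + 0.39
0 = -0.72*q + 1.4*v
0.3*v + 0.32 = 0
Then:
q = -2.07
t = -5.36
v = -1.07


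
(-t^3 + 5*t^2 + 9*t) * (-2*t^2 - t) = 2*t^5 - 9*t^4 - 23*t^3 - 9*t^2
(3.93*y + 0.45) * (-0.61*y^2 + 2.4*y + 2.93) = -2.3973*y^3 + 9.1575*y^2 + 12.5949*y + 1.3185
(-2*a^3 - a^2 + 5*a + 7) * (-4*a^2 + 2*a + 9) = 8*a^5 - 40*a^3 - 27*a^2 + 59*a + 63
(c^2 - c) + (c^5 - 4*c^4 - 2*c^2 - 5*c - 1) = c^5 - 4*c^4 - c^2 - 6*c - 1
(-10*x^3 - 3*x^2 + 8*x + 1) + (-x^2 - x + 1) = -10*x^3 - 4*x^2 + 7*x + 2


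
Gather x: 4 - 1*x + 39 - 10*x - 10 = 33 - 11*x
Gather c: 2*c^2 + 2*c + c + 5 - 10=2*c^2 + 3*c - 5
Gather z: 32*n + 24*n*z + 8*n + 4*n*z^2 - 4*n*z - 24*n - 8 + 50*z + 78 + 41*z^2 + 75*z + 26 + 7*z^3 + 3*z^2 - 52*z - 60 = 16*n + 7*z^3 + z^2*(4*n + 44) + z*(20*n + 73) + 36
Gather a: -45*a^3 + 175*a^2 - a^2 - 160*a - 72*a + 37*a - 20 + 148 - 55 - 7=-45*a^3 + 174*a^2 - 195*a + 66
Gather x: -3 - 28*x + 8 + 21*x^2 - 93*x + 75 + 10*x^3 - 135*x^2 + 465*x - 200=10*x^3 - 114*x^2 + 344*x - 120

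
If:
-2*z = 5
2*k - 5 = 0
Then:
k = 5/2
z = -5/2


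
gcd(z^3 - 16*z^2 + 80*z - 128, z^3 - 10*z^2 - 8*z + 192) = z - 8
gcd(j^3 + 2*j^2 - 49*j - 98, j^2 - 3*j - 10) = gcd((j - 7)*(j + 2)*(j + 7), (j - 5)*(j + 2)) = j + 2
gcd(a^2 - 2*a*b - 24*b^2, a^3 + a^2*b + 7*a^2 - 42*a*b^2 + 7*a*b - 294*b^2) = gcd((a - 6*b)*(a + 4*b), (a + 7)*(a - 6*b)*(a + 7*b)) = a - 6*b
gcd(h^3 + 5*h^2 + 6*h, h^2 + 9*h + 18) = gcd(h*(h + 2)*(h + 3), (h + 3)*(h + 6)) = h + 3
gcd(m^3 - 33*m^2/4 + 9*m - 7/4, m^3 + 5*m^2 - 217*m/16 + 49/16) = m - 1/4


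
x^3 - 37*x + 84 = (x - 4)*(x - 3)*(x + 7)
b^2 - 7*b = b*(b - 7)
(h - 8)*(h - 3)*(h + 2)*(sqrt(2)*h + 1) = sqrt(2)*h^4 - 9*sqrt(2)*h^3 + h^3 - 9*h^2 + 2*sqrt(2)*h^2 + 2*h + 48*sqrt(2)*h + 48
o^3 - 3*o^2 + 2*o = o*(o - 2)*(o - 1)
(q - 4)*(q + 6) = q^2 + 2*q - 24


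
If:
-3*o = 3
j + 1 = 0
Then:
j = -1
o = -1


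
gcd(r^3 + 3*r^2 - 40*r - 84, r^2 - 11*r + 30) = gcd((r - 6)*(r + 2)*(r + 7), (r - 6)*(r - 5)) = r - 6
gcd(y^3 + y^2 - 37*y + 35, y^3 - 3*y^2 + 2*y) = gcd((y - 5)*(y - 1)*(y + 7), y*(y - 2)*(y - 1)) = y - 1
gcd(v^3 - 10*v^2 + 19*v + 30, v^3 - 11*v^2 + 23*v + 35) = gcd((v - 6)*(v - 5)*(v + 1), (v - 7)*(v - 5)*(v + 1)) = v^2 - 4*v - 5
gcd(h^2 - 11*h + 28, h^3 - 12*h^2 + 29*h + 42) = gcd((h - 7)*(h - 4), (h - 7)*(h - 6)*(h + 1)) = h - 7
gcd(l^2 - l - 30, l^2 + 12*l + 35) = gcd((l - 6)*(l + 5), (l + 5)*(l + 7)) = l + 5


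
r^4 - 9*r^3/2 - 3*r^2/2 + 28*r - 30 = (r - 3)*(r - 2)^2*(r + 5/2)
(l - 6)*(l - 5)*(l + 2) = l^3 - 9*l^2 + 8*l + 60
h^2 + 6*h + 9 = (h + 3)^2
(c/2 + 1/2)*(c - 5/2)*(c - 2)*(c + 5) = c^4/2 + 3*c^3/4 - 17*c^2/2 + 15*c/4 + 25/2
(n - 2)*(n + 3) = n^2 + n - 6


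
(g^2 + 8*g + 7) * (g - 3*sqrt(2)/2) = g^3 - 3*sqrt(2)*g^2/2 + 8*g^2 - 12*sqrt(2)*g + 7*g - 21*sqrt(2)/2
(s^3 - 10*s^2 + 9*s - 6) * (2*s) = 2*s^4 - 20*s^3 + 18*s^2 - 12*s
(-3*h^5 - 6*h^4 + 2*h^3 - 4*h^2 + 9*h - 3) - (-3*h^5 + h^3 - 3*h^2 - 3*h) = -6*h^4 + h^3 - h^2 + 12*h - 3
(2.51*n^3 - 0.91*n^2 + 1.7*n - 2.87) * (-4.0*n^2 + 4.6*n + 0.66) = -10.04*n^5 + 15.186*n^4 - 9.3294*n^3 + 18.6994*n^2 - 12.08*n - 1.8942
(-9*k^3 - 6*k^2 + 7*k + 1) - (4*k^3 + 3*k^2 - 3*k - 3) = -13*k^3 - 9*k^2 + 10*k + 4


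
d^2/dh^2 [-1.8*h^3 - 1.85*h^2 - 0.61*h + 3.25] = -10.8*h - 3.7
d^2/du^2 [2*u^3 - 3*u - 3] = 12*u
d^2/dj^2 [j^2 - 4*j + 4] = 2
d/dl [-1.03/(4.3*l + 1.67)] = 4.429/(4.3*l + 1.67)^2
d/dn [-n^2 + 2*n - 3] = 2 - 2*n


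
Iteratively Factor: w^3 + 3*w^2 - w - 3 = (w - 1)*(w^2 + 4*w + 3) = (w - 1)*(w + 3)*(w + 1)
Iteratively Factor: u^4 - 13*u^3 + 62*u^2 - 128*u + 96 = (u - 2)*(u^3 - 11*u^2 + 40*u - 48) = (u - 3)*(u - 2)*(u^2 - 8*u + 16) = (u - 4)*(u - 3)*(u - 2)*(u - 4)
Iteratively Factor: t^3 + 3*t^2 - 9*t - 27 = (t - 3)*(t^2 + 6*t + 9) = (t - 3)*(t + 3)*(t + 3)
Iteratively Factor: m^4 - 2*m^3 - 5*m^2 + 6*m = (m - 1)*(m^3 - m^2 - 6*m) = (m - 1)*(m + 2)*(m^2 - 3*m) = (m - 3)*(m - 1)*(m + 2)*(m)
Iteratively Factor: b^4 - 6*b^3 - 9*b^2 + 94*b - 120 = (b - 5)*(b^3 - b^2 - 14*b + 24) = (b - 5)*(b - 3)*(b^2 + 2*b - 8) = (b - 5)*(b - 3)*(b - 2)*(b + 4)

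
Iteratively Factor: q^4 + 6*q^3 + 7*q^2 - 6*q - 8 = (q + 2)*(q^3 + 4*q^2 - q - 4) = (q + 2)*(q + 4)*(q^2 - 1) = (q - 1)*(q + 2)*(q + 4)*(q + 1)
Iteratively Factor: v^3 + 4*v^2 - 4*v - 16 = (v + 4)*(v^2 - 4) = (v + 2)*(v + 4)*(v - 2)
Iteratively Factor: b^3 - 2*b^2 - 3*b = (b + 1)*(b^2 - 3*b) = (b - 3)*(b + 1)*(b)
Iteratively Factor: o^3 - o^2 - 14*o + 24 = (o - 3)*(o^2 + 2*o - 8) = (o - 3)*(o + 4)*(o - 2)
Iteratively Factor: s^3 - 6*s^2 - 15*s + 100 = (s - 5)*(s^2 - s - 20) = (s - 5)*(s + 4)*(s - 5)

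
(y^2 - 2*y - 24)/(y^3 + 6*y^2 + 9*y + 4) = (y - 6)/(y^2 + 2*y + 1)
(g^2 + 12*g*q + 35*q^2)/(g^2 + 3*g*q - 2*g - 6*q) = (g^2 + 12*g*q + 35*q^2)/(g^2 + 3*g*q - 2*g - 6*q)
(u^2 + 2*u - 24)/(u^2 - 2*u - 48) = (u - 4)/(u - 8)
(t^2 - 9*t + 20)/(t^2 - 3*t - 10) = (t - 4)/(t + 2)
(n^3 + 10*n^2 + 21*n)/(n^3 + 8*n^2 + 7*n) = (n + 3)/(n + 1)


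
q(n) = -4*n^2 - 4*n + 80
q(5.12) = -45.34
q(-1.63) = 75.89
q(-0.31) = 80.86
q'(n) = -8*n - 4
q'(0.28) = -6.24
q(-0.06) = 80.23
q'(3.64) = -33.12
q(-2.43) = 66.10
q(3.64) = 12.44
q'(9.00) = -76.00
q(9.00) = -280.00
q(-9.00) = -208.00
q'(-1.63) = 9.04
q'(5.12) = -44.96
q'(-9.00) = 68.00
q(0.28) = 78.57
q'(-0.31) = -1.52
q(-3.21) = 51.62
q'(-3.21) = 21.68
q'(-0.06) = -3.52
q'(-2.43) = 15.44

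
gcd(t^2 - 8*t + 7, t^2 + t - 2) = t - 1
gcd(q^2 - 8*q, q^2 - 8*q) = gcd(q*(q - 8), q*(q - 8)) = q^2 - 8*q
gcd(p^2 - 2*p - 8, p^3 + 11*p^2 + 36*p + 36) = p + 2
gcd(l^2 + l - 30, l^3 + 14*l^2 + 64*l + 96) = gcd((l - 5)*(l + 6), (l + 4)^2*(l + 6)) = l + 6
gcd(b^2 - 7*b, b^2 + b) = b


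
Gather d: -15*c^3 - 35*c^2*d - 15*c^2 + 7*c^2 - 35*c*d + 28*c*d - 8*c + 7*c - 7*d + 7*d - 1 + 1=-15*c^3 - 8*c^2 - c + d*(-35*c^2 - 7*c)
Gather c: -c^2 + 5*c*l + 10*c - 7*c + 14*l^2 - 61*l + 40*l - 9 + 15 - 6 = -c^2 + c*(5*l + 3) + 14*l^2 - 21*l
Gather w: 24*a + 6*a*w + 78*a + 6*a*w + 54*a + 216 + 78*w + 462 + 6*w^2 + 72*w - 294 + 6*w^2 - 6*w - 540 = 156*a + 12*w^2 + w*(12*a + 144) - 156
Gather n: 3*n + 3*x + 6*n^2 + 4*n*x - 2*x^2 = 6*n^2 + n*(4*x + 3) - 2*x^2 + 3*x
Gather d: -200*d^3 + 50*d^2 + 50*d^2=-200*d^3 + 100*d^2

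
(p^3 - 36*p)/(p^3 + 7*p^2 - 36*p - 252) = p/(p + 7)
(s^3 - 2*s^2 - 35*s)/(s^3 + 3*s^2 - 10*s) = (s - 7)/(s - 2)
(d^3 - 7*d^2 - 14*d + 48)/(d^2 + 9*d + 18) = (d^2 - 10*d + 16)/(d + 6)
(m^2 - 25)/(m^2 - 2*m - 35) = (m - 5)/(m - 7)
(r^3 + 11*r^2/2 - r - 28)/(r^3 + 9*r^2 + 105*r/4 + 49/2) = 2*(r^2 + 2*r - 8)/(2*r^2 + 11*r + 14)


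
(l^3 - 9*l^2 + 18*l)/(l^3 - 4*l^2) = (l^2 - 9*l + 18)/(l*(l - 4))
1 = 1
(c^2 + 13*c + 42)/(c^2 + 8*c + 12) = (c + 7)/(c + 2)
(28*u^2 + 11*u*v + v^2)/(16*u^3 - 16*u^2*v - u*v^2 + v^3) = (7*u + v)/(4*u^2 - 5*u*v + v^2)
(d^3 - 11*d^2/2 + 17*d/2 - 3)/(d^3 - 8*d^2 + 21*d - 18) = (d - 1/2)/(d - 3)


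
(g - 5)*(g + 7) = g^2 + 2*g - 35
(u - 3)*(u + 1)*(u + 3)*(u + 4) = u^4 + 5*u^3 - 5*u^2 - 45*u - 36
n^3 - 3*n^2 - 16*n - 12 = (n - 6)*(n + 1)*(n + 2)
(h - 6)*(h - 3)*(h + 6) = h^3 - 3*h^2 - 36*h + 108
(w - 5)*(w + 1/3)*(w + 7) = w^3 + 7*w^2/3 - 103*w/3 - 35/3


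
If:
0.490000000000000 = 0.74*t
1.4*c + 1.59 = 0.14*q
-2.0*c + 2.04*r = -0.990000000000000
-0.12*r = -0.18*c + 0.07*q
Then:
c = -1.16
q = -0.20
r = -1.62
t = 0.66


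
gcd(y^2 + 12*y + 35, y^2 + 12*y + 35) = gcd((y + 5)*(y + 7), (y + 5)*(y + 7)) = y^2 + 12*y + 35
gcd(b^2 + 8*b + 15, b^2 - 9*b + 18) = 1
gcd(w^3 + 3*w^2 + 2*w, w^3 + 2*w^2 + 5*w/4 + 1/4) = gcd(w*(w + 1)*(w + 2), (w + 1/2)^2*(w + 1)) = w + 1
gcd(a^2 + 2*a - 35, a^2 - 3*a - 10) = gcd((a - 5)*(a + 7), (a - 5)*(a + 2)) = a - 5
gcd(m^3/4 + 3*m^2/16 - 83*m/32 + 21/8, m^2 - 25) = 1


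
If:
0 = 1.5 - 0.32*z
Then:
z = 4.69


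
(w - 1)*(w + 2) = w^2 + w - 2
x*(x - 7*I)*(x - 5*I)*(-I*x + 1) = -I*x^4 - 11*x^3 + 23*I*x^2 - 35*x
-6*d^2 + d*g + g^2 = (-2*d + g)*(3*d + g)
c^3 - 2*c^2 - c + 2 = (c - 2)*(c - 1)*(c + 1)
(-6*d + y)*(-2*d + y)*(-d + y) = -12*d^3 + 20*d^2*y - 9*d*y^2 + y^3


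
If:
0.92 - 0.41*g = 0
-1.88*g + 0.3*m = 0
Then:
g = 2.24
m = 14.06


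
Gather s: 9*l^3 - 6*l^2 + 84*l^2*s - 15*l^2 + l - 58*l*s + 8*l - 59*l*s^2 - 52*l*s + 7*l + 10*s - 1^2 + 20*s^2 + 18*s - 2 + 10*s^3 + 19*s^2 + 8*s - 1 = 9*l^3 - 21*l^2 + 16*l + 10*s^3 + s^2*(39 - 59*l) + s*(84*l^2 - 110*l + 36) - 4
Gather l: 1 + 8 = 9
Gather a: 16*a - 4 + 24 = 16*a + 20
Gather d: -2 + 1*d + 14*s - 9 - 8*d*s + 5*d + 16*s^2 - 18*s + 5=d*(6 - 8*s) + 16*s^2 - 4*s - 6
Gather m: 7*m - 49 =7*m - 49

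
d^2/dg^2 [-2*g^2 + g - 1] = -4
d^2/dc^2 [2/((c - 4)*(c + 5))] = 4*((c - 4)^2 + (c - 4)*(c + 5) + (c + 5)^2)/((c - 4)^3*(c + 5)^3)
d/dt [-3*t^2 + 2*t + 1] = 2 - 6*t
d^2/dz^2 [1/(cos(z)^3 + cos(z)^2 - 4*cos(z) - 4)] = ((-13*cos(z) + 8*cos(2*z) + 9*cos(3*z))*(cos(z)^3 + cos(z)^2 - 4*cos(z) - 4)/4 + 2*(3*cos(z)^2 + 2*cos(z) - 4)^2*sin(z)^2)/(cos(z)^3 + cos(z)^2 - 4*cos(z) - 4)^3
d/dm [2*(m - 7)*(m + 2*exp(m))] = 4*m*exp(m) + 4*m - 24*exp(m) - 14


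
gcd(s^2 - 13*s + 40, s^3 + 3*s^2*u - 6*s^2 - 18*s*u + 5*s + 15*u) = s - 5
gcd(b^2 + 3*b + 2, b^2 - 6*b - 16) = b + 2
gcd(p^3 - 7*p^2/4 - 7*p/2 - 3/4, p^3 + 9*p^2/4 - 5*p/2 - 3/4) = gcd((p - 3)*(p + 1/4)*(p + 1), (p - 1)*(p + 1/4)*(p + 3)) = p + 1/4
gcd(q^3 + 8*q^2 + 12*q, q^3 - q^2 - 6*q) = q^2 + 2*q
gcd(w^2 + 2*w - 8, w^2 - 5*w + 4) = 1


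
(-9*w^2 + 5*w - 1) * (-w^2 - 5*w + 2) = 9*w^4 + 40*w^3 - 42*w^2 + 15*w - 2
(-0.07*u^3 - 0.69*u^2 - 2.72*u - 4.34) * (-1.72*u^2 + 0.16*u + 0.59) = 0.1204*u^5 + 1.1756*u^4 + 4.5267*u^3 + 6.6225*u^2 - 2.2992*u - 2.5606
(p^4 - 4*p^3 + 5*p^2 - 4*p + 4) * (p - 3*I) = p^5 - 4*p^4 - 3*I*p^4 + 5*p^3 + 12*I*p^3 - 4*p^2 - 15*I*p^2 + 4*p + 12*I*p - 12*I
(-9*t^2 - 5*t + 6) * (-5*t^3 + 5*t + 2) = 45*t^5 + 25*t^4 - 75*t^3 - 43*t^2 + 20*t + 12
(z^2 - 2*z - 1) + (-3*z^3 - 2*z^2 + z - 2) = -3*z^3 - z^2 - z - 3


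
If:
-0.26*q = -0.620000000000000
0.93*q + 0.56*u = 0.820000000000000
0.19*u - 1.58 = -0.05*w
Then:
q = 2.38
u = -2.50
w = 41.08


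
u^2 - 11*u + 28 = (u - 7)*(u - 4)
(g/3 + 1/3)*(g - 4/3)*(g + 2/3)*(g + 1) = g^4/3 + 4*g^3/9 - 11*g^2/27 - 22*g/27 - 8/27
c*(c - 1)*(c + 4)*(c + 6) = c^4 + 9*c^3 + 14*c^2 - 24*c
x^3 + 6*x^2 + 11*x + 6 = (x + 1)*(x + 2)*(x + 3)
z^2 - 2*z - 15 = (z - 5)*(z + 3)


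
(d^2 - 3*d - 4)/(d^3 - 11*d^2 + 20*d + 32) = 1/(d - 8)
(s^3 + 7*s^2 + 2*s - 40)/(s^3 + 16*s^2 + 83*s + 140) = (s - 2)/(s + 7)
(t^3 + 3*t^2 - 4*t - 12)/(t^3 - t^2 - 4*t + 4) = (t + 3)/(t - 1)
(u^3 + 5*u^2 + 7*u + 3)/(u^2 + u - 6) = (u^2 + 2*u + 1)/(u - 2)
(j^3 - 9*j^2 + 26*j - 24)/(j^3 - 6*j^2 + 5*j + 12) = (j - 2)/(j + 1)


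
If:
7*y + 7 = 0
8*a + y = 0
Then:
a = 1/8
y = -1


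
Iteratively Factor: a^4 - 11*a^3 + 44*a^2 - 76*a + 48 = (a - 2)*(a^3 - 9*a^2 + 26*a - 24) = (a - 4)*(a - 2)*(a^2 - 5*a + 6) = (a - 4)*(a - 3)*(a - 2)*(a - 2)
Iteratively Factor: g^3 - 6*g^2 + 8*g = (g)*(g^2 - 6*g + 8) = g*(g - 2)*(g - 4)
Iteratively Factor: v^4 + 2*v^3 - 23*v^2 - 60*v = (v + 3)*(v^3 - v^2 - 20*v) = (v - 5)*(v + 3)*(v^2 + 4*v) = (v - 5)*(v + 3)*(v + 4)*(v)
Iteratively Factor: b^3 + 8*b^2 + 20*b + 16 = (b + 4)*(b^2 + 4*b + 4) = (b + 2)*(b + 4)*(b + 2)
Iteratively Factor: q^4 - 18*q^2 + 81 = (q - 3)*(q^3 + 3*q^2 - 9*q - 27) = (q - 3)*(q + 3)*(q^2 - 9) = (q - 3)^2*(q + 3)*(q + 3)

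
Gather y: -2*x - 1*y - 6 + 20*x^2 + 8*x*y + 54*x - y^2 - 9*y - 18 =20*x^2 + 52*x - y^2 + y*(8*x - 10) - 24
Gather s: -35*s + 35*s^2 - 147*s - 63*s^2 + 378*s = -28*s^2 + 196*s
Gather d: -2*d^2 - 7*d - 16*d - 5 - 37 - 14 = -2*d^2 - 23*d - 56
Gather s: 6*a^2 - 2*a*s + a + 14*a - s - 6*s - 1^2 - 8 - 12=6*a^2 + 15*a + s*(-2*a - 7) - 21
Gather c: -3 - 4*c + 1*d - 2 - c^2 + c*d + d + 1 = -c^2 + c*(d - 4) + 2*d - 4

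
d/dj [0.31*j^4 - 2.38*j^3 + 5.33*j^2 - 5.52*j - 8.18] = 1.24*j^3 - 7.14*j^2 + 10.66*j - 5.52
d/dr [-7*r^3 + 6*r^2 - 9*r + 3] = -21*r^2 + 12*r - 9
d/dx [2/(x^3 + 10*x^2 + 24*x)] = 2*(-3*x^2 - 20*x - 24)/(x^2*(x^2 + 10*x + 24)^2)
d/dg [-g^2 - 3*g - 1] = -2*g - 3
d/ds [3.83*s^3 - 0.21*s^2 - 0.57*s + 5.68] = 11.49*s^2 - 0.42*s - 0.57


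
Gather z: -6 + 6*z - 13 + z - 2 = 7*z - 21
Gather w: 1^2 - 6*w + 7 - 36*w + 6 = 14 - 42*w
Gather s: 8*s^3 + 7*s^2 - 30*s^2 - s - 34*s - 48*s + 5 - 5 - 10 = 8*s^3 - 23*s^2 - 83*s - 10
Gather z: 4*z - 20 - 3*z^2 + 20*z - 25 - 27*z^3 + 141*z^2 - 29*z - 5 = -27*z^3 + 138*z^2 - 5*z - 50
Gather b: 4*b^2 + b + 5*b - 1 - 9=4*b^2 + 6*b - 10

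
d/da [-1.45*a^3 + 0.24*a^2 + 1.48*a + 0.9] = -4.35*a^2 + 0.48*a + 1.48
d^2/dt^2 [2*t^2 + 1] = 4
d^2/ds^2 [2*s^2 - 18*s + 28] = 4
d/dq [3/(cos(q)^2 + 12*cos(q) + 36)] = 6*sin(q)/(cos(q) + 6)^3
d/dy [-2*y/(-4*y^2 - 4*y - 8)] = (y^2 - y*(2*y + 1) + y + 2)/(2*(y^2 + y + 2)^2)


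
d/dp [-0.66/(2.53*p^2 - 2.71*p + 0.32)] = (3.3396*p - 1.7886)/(2.53*p^2 - 2.71*p + 0.32)^2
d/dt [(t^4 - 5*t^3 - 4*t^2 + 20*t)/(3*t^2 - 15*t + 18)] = 2*(t^3 - 6*t^2 + 9*t + 15)/(3*(t^2 - 6*t + 9))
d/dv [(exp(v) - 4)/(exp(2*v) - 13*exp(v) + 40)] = (-(exp(v) - 4)*(2*exp(v) - 13) + exp(2*v) - 13*exp(v) + 40)*exp(v)/(exp(2*v) - 13*exp(v) + 40)^2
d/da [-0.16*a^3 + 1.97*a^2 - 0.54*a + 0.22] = -0.48*a^2 + 3.94*a - 0.54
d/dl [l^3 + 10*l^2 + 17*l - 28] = 3*l^2 + 20*l + 17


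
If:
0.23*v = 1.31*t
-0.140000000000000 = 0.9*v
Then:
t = -0.03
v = -0.16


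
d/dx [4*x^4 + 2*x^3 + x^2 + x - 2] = 16*x^3 + 6*x^2 + 2*x + 1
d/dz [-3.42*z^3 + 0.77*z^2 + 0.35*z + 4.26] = -10.26*z^2 + 1.54*z + 0.35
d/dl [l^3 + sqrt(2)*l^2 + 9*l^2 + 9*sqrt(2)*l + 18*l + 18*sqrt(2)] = 3*l^2 + 2*sqrt(2)*l + 18*l + 9*sqrt(2) + 18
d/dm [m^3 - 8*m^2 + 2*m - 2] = 3*m^2 - 16*m + 2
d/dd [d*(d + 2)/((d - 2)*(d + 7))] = (3*d^2 - 28*d - 28)/(d^4 + 10*d^3 - 3*d^2 - 140*d + 196)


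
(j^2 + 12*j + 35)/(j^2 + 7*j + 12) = (j^2 + 12*j + 35)/(j^2 + 7*j + 12)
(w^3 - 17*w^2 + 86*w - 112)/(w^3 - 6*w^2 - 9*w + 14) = (w^2 - 10*w + 16)/(w^2 + w - 2)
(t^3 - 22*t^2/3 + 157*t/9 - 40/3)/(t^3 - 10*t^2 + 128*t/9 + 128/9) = (3*t^2 - 14*t + 15)/(3*t^2 - 22*t - 16)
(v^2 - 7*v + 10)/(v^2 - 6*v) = (v^2 - 7*v + 10)/(v*(v - 6))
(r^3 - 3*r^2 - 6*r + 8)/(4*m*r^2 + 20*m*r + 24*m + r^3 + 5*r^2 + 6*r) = (r^2 - 5*r + 4)/(4*m*r + 12*m + r^2 + 3*r)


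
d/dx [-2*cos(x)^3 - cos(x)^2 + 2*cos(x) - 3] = 2*(3*cos(x)^2 + cos(x) - 1)*sin(x)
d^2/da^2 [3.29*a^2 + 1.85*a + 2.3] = 6.58000000000000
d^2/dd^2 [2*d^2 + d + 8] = 4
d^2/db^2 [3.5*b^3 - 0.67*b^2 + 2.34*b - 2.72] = 21.0*b - 1.34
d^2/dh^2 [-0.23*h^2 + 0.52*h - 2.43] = -0.460000000000000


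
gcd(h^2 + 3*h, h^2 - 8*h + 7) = 1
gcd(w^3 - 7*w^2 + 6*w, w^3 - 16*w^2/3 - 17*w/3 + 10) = w^2 - 7*w + 6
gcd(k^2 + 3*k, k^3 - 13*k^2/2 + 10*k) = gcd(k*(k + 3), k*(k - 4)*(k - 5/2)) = k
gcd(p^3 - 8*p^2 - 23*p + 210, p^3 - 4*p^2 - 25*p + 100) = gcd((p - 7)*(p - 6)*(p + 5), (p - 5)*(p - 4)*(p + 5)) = p + 5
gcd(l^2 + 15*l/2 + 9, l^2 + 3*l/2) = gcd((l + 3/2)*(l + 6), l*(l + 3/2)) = l + 3/2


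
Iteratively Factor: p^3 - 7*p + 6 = (p - 2)*(p^2 + 2*p - 3) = (p - 2)*(p - 1)*(p + 3)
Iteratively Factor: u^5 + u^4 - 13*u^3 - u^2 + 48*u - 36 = (u - 2)*(u^4 + 3*u^3 - 7*u^2 - 15*u + 18) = (u - 2)*(u + 3)*(u^3 - 7*u + 6) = (u - 2)^2*(u + 3)*(u^2 + 2*u - 3) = (u - 2)^2*(u + 3)^2*(u - 1)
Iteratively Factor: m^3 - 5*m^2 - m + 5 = (m + 1)*(m^2 - 6*m + 5) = (m - 1)*(m + 1)*(m - 5)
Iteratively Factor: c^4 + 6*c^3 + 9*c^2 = (c)*(c^3 + 6*c^2 + 9*c) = c^2*(c^2 + 6*c + 9) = c^2*(c + 3)*(c + 3)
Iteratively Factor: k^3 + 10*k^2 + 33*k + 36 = (k + 3)*(k^2 + 7*k + 12) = (k + 3)*(k + 4)*(k + 3)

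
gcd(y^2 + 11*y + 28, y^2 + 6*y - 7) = y + 7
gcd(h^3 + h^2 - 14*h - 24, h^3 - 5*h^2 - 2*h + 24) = h^2 - 2*h - 8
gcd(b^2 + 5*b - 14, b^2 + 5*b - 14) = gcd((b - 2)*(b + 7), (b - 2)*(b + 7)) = b^2 + 5*b - 14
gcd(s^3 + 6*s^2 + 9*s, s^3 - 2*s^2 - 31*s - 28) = 1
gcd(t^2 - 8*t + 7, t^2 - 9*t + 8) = t - 1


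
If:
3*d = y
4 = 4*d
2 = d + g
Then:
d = 1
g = 1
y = 3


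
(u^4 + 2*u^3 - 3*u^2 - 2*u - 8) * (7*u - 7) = 7*u^5 + 7*u^4 - 35*u^3 + 7*u^2 - 42*u + 56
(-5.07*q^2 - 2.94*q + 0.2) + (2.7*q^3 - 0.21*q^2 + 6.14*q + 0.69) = 2.7*q^3 - 5.28*q^2 + 3.2*q + 0.89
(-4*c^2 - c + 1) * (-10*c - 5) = 40*c^3 + 30*c^2 - 5*c - 5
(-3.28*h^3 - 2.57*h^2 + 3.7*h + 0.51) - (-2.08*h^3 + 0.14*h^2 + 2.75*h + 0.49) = -1.2*h^3 - 2.71*h^2 + 0.95*h + 0.02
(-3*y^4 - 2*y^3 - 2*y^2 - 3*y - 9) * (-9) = 27*y^4 + 18*y^3 + 18*y^2 + 27*y + 81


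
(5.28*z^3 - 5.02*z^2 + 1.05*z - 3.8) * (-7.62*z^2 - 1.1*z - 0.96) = -40.2336*z^5 + 32.4444*z^4 - 7.5478*z^3 + 32.6202*z^2 + 3.172*z + 3.648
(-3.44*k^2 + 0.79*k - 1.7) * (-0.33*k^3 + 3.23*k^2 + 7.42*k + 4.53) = 1.1352*k^5 - 11.3719*k^4 - 22.4121*k^3 - 15.2124*k^2 - 9.0353*k - 7.701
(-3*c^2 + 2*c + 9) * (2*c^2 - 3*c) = -6*c^4 + 13*c^3 + 12*c^2 - 27*c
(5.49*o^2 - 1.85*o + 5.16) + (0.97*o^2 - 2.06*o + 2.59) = 6.46*o^2 - 3.91*o + 7.75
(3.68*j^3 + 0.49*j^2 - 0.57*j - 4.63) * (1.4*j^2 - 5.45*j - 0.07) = 5.152*j^5 - 19.37*j^4 - 3.7261*j^3 - 3.4098*j^2 + 25.2734*j + 0.3241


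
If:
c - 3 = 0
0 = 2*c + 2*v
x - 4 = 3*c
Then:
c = 3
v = -3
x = 13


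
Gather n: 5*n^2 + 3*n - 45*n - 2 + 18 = 5*n^2 - 42*n + 16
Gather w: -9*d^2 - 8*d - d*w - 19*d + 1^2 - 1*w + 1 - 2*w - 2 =-9*d^2 - 27*d + w*(-d - 3)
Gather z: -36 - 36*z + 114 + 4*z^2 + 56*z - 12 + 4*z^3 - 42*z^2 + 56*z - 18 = 4*z^3 - 38*z^2 + 76*z + 48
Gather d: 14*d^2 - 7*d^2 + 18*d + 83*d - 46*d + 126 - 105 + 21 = 7*d^2 + 55*d + 42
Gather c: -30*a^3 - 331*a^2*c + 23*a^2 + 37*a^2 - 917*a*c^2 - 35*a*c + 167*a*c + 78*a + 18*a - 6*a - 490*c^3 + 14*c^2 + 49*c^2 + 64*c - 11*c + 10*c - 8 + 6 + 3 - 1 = -30*a^3 + 60*a^2 + 90*a - 490*c^3 + c^2*(63 - 917*a) + c*(-331*a^2 + 132*a + 63)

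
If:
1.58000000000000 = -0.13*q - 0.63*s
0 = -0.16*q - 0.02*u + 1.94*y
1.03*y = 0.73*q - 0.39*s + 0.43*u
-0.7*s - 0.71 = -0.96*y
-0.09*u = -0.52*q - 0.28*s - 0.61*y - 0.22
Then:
No Solution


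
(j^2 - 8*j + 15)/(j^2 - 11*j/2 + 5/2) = 2*(j - 3)/(2*j - 1)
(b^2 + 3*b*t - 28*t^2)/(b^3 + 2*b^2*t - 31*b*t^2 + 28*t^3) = 1/(b - t)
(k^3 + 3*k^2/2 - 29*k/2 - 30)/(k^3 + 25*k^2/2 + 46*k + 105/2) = (k - 4)/(k + 7)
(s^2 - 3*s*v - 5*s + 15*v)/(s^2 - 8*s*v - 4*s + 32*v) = (s^2 - 3*s*v - 5*s + 15*v)/(s^2 - 8*s*v - 4*s + 32*v)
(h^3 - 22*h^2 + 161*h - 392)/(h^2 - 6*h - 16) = (h^2 - 14*h + 49)/(h + 2)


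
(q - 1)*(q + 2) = q^2 + q - 2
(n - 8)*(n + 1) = n^2 - 7*n - 8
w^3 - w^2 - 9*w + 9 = (w - 3)*(w - 1)*(w + 3)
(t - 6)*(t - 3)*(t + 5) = t^3 - 4*t^2 - 27*t + 90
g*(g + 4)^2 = g^3 + 8*g^2 + 16*g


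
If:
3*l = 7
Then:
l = 7/3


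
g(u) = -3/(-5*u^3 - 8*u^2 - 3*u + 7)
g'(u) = -3*(15*u^2 + 16*u + 3)/(-5*u^3 - 8*u^2 - 3*u + 7)^2 = 3*(-15*u^2 - 16*u - 3)/(5*u^3 + 8*u^2 + 3*u - 7)^2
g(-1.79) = -0.19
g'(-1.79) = -0.28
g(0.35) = -0.63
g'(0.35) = -1.38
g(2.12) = 0.04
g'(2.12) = -0.05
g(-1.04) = -0.42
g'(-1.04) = -0.15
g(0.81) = 0.90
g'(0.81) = -6.96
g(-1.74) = -0.21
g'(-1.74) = -0.30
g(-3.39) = -0.02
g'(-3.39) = -0.03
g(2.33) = 0.03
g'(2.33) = -0.03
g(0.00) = -0.43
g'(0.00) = -0.18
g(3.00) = 0.01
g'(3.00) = -0.01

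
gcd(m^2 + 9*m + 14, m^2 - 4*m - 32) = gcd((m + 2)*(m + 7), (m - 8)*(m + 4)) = 1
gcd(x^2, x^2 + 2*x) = x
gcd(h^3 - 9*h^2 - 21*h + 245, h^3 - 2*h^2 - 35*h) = h^2 - 2*h - 35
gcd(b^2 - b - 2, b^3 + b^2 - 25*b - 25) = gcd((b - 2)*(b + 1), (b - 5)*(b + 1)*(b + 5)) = b + 1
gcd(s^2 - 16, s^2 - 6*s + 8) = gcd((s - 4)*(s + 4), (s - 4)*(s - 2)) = s - 4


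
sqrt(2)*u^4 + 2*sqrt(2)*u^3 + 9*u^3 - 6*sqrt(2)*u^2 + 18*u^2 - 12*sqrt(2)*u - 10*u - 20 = (u + 2)*(u - sqrt(2))*(u + 5*sqrt(2))*(sqrt(2)*u + 1)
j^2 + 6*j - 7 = (j - 1)*(j + 7)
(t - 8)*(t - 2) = t^2 - 10*t + 16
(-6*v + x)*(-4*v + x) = 24*v^2 - 10*v*x + x^2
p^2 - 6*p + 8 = (p - 4)*(p - 2)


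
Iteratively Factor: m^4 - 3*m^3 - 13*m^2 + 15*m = (m)*(m^3 - 3*m^2 - 13*m + 15) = m*(m - 1)*(m^2 - 2*m - 15) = m*(m - 5)*(m - 1)*(m + 3)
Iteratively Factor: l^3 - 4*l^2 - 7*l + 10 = (l - 1)*(l^2 - 3*l - 10) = (l - 5)*(l - 1)*(l + 2)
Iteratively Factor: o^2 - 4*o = (o - 4)*(o)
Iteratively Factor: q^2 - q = (q - 1)*(q)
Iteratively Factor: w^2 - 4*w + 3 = (w - 1)*(w - 3)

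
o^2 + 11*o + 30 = (o + 5)*(o + 6)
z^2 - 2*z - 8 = (z - 4)*(z + 2)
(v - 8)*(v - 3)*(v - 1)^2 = v^4 - 13*v^3 + 47*v^2 - 59*v + 24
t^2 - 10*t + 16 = (t - 8)*(t - 2)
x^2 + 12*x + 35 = (x + 5)*(x + 7)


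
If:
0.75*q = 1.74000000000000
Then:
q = 2.32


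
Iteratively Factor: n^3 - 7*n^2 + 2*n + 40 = (n + 2)*(n^2 - 9*n + 20) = (n - 4)*(n + 2)*(n - 5)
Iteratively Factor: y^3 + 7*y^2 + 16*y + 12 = (y + 2)*(y^2 + 5*y + 6) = (y + 2)^2*(y + 3)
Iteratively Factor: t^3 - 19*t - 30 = (t + 2)*(t^2 - 2*t - 15) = (t - 5)*(t + 2)*(t + 3)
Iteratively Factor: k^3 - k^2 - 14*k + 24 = (k - 3)*(k^2 + 2*k - 8) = (k - 3)*(k + 4)*(k - 2)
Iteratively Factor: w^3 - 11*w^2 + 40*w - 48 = (w - 4)*(w^2 - 7*w + 12) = (w - 4)^2*(w - 3)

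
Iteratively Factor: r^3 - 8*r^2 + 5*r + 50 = (r + 2)*(r^2 - 10*r + 25) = (r - 5)*(r + 2)*(r - 5)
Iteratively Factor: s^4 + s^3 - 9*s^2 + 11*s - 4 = (s - 1)*(s^3 + 2*s^2 - 7*s + 4) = (s - 1)^2*(s^2 + 3*s - 4) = (s - 1)^2*(s + 4)*(s - 1)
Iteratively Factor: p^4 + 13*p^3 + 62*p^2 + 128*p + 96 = (p + 4)*(p^3 + 9*p^2 + 26*p + 24) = (p + 4)^2*(p^2 + 5*p + 6) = (p + 2)*(p + 4)^2*(p + 3)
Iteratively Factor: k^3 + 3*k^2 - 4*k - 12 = (k + 3)*(k^2 - 4) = (k - 2)*(k + 3)*(k + 2)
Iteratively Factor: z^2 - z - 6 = (z - 3)*(z + 2)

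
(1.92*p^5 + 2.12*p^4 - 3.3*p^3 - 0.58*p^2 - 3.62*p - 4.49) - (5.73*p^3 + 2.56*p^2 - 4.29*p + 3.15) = 1.92*p^5 + 2.12*p^4 - 9.03*p^3 - 3.14*p^2 + 0.67*p - 7.64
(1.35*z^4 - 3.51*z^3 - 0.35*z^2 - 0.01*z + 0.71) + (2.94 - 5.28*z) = 1.35*z^4 - 3.51*z^3 - 0.35*z^2 - 5.29*z + 3.65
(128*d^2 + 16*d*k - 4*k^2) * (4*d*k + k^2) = 512*d^3*k + 192*d^2*k^2 - 4*k^4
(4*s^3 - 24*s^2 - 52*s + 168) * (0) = 0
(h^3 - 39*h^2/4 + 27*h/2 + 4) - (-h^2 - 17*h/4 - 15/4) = h^3 - 35*h^2/4 + 71*h/4 + 31/4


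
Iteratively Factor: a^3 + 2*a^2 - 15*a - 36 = (a + 3)*(a^2 - a - 12) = (a + 3)^2*(a - 4)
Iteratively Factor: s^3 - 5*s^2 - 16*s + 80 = (s + 4)*(s^2 - 9*s + 20) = (s - 4)*(s + 4)*(s - 5)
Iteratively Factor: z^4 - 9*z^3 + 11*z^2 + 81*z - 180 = (z - 5)*(z^3 - 4*z^2 - 9*z + 36) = (z - 5)*(z + 3)*(z^2 - 7*z + 12) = (z - 5)*(z - 4)*(z + 3)*(z - 3)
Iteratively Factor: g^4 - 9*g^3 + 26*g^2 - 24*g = (g - 3)*(g^3 - 6*g^2 + 8*g) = g*(g - 3)*(g^2 - 6*g + 8) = g*(g - 4)*(g - 3)*(g - 2)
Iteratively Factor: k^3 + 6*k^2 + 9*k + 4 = (k + 1)*(k^2 + 5*k + 4) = (k + 1)*(k + 4)*(k + 1)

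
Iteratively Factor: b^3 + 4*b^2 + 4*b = (b + 2)*(b^2 + 2*b) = b*(b + 2)*(b + 2)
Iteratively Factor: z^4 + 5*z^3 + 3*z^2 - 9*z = (z + 3)*(z^3 + 2*z^2 - 3*z) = z*(z + 3)*(z^2 + 2*z - 3) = z*(z - 1)*(z + 3)*(z + 3)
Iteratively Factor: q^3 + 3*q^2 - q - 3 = (q - 1)*(q^2 + 4*q + 3) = (q - 1)*(q + 3)*(q + 1)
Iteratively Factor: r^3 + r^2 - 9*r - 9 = (r + 3)*(r^2 - 2*r - 3) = (r + 1)*(r + 3)*(r - 3)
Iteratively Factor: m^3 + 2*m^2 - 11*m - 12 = (m + 1)*(m^2 + m - 12) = (m - 3)*(m + 1)*(m + 4)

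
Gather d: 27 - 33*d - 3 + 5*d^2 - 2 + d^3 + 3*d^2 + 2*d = d^3 + 8*d^2 - 31*d + 22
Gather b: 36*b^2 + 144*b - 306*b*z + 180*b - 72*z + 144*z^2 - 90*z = 36*b^2 + b*(324 - 306*z) + 144*z^2 - 162*z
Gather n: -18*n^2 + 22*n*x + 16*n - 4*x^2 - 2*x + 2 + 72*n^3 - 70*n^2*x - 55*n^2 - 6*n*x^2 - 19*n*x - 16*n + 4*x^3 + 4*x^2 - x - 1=72*n^3 + n^2*(-70*x - 73) + n*(-6*x^2 + 3*x) + 4*x^3 - 3*x + 1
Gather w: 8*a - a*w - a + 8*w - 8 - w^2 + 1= 7*a - w^2 + w*(8 - a) - 7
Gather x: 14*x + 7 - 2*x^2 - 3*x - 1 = -2*x^2 + 11*x + 6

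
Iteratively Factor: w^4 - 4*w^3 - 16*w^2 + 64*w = (w)*(w^3 - 4*w^2 - 16*w + 64) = w*(w + 4)*(w^2 - 8*w + 16) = w*(w - 4)*(w + 4)*(w - 4)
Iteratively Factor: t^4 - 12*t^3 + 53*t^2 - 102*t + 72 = (t - 3)*(t^3 - 9*t^2 + 26*t - 24) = (t - 3)^2*(t^2 - 6*t + 8) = (t - 3)^2*(t - 2)*(t - 4)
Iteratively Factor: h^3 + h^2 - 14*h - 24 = (h + 2)*(h^2 - h - 12) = (h - 4)*(h + 2)*(h + 3)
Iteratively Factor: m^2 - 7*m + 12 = (m - 3)*(m - 4)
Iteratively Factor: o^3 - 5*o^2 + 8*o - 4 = (o - 2)*(o^2 - 3*o + 2) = (o - 2)^2*(o - 1)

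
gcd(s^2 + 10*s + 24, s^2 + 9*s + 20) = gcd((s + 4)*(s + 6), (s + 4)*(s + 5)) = s + 4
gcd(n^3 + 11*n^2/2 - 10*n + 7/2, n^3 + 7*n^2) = n + 7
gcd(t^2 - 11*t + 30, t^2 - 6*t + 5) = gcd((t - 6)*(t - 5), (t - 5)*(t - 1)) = t - 5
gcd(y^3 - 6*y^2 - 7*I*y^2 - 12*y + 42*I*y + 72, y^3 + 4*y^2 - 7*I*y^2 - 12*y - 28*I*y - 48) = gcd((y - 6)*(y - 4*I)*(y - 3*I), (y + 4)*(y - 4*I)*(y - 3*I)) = y^2 - 7*I*y - 12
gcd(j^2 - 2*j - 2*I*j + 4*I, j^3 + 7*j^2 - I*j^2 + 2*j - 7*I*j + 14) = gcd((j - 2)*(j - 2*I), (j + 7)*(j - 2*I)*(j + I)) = j - 2*I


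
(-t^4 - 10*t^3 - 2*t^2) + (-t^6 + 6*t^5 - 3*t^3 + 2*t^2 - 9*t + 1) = -t^6 + 6*t^5 - t^4 - 13*t^3 - 9*t + 1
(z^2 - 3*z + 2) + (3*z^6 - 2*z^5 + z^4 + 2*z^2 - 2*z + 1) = 3*z^6 - 2*z^5 + z^4 + 3*z^2 - 5*z + 3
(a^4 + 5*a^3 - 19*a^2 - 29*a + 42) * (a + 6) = a^5 + 11*a^4 + 11*a^3 - 143*a^2 - 132*a + 252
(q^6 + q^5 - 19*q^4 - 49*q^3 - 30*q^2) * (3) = 3*q^6 + 3*q^5 - 57*q^4 - 147*q^3 - 90*q^2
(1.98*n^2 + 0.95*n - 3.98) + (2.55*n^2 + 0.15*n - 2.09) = 4.53*n^2 + 1.1*n - 6.07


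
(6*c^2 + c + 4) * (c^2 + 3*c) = 6*c^4 + 19*c^3 + 7*c^2 + 12*c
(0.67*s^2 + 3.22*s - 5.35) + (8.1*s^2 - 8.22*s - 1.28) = 8.77*s^2 - 5.0*s - 6.63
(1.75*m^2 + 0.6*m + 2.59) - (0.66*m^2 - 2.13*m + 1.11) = 1.09*m^2 + 2.73*m + 1.48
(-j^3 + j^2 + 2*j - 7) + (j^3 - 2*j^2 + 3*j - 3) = -j^2 + 5*j - 10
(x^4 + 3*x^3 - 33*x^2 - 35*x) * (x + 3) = x^5 + 6*x^4 - 24*x^3 - 134*x^2 - 105*x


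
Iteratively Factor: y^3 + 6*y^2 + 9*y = (y)*(y^2 + 6*y + 9) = y*(y + 3)*(y + 3)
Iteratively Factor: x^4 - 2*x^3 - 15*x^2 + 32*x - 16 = (x - 1)*(x^3 - x^2 - 16*x + 16) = (x - 1)*(x + 4)*(x^2 - 5*x + 4) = (x - 1)^2*(x + 4)*(x - 4)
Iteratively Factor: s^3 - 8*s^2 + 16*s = (s)*(s^2 - 8*s + 16) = s*(s - 4)*(s - 4)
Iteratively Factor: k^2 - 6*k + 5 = (k - 5)*(k - 1)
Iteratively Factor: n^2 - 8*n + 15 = (n - 5)*(n - 3)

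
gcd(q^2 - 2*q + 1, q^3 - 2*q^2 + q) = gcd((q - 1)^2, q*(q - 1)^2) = q^2 - 2*q + 1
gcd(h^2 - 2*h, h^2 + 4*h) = h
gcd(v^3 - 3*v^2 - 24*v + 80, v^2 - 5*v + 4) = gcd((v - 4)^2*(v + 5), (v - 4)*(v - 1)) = v - 4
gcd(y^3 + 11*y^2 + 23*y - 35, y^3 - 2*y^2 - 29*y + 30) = y^2 + 4*y - 5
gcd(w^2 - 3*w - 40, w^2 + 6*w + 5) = w + 5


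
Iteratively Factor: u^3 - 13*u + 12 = (u - 3)*(u^2 + 3*u - 4) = (u - 3)*(u + 4)*(u - 1)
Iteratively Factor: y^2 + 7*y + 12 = (y + 4)*(y + 3)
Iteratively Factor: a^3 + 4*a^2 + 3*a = (a + 3)*(a^2 + a) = a*(a + 3)*(a + 1)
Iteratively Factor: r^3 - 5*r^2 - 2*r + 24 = (r - 3)*(r^2 - 2*r - 8) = (r - 3)*(r + 2)*(r - 4)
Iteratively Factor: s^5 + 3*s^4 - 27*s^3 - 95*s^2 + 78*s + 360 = (s + 4)*(s^4 - s^3 - 23*s^2 - 3*s + 90) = (s - 5)*(s + 4)*(s^3 + 4*s^2 - 3*s - 18) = (s - 5)*(s + 3)*(s + 4)*(s^2 + s - 6) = (s - 5)*(s - 2)*(s + 3)*(s + 4)*(s + 3)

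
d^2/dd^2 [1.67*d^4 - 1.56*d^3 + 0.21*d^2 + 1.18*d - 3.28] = 20.04*d^2 - 9.36*d + 0.42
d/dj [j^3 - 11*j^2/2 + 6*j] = 3*j^2 - 11*j + 6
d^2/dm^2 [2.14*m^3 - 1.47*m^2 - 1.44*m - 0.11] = 12.84*m - 2.94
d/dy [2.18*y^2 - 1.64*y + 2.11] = 4.36*y - 1.64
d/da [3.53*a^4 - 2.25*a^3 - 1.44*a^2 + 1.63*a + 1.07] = 14.12*a^3 - 6.75*a^2 - 2.88*a + 1.63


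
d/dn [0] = 0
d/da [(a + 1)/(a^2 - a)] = (-a^2 - 2*a + 1)/(a^2*(a^2 - 2*a + 1))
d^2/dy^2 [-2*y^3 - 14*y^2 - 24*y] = -12*y - 28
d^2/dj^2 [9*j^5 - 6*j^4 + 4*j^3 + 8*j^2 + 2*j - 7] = 180*j^3 - 72*j^2 + 24*j + 16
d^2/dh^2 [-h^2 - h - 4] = -2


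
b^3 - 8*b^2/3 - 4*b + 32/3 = (b - 8/3)*(b - 2)*(b + 2)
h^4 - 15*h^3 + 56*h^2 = h^2*(h - 8)*(h - 7)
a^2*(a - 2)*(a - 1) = a^4 - 3*a^3 + 2*a^2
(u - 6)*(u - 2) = u^2 - 8*u + 12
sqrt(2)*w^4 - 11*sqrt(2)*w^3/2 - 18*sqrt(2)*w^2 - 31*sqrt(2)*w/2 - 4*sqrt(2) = (w - 8)*(w + 1)^2*(sqrt(2)*w + sqrt(2)/2)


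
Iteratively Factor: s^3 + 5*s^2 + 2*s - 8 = (s - 1)*(s^2 + 6*s + 8) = (s - 1)*(s + 4)*(s + 2)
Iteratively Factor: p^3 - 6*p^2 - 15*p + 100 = (p - 5)*(p^2 - p - 20) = (p - 5)^2*(p + 4)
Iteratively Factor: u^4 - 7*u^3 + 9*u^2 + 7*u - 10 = (u - 2)*(u^3 - 5*u^2 - u + 5) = (u - 5)*(u - 2)*(u^2 - 1) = (u - 5)*(u - 2)*(u - 1)*(u + 1)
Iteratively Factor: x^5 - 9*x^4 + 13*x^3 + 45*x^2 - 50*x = (x - 5)*(x^4 - 4*x^3 - 7*x^2 + 10*x) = x*(x - 5)*(x^3 - 4*x^2 - 7*x + 10) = x*(x - 5)^2*(x^2 + x - 2) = x*(x - 5)^2*(x + 2)*(x - 1)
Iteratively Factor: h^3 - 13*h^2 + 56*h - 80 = (h - 4)*(h^2 - 9*h + 20) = (h - 5)*(h - 4)*(h - 4)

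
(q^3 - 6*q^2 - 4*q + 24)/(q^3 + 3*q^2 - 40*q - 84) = (q - 2)/(q + 7)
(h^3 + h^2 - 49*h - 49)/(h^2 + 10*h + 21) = (h^2 - 6*h - 7)/(h + 3)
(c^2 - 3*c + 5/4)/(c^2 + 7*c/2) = (4*c^2 - 12*c + 5)/(2*c*(2*c + 7))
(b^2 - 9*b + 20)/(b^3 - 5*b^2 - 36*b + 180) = (b - 4)/(b^2 - 36)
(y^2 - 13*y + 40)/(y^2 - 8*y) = (y - 5)/y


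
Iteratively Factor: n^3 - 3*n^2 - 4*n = (n + 1)*(n^2 - 4*n) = (n - 4)*(n + 1)*(n)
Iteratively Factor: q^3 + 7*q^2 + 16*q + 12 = (q + 2)*(q^2 + 5*q + 6) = (q + 2)*(q + 3)*(q + 2)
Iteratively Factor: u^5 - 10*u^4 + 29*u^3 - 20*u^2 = (u)*(u^4 - 10*u^3 + 29*u^2 - 20*u) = u*(u - 5)*(u^3 - 5*u^2 + 4*u) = u^2*(u - 5)*(u^2 - 5*u + 4) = u^2*(u - 5)*(u - 1)*(u - 4)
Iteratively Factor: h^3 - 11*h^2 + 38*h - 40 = (h - 2)*(h^2 - 9*h + 20) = (h - 5)*(h - 2)*(h - 4)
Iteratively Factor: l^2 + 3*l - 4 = (l - 1)*(l + 4)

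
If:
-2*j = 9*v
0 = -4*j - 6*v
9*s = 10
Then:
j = 0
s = 10/9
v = 0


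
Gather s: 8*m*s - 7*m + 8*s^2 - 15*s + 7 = -7*m + 8*s^2 + s*(8*m - 15) + 7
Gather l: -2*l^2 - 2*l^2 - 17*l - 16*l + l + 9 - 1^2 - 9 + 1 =-4*l^2 - 32*l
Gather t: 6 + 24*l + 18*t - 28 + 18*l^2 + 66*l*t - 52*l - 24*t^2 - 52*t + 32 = 18*l^2 - 28*l - 24*t^2 + t*(66*l - 34) + 10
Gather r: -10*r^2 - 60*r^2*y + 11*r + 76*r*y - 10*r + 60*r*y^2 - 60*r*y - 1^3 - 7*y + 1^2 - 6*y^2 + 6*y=r^2*(-60*y - 10) + r*(60*y^2 + 16*y + 1) - 6*y^2 - y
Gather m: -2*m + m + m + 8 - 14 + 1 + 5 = 0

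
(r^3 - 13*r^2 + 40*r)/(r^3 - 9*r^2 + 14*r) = (r^2 - 13*r + 40)/(r^2 - 9*r + 14)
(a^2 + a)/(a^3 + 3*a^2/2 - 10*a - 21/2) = 2*a/(2*a^2 + a - 21)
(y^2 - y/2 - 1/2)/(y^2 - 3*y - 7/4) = 2*(y - 1)/(2*y - 7)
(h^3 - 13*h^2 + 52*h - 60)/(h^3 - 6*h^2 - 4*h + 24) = (h - 5)/(h + 2)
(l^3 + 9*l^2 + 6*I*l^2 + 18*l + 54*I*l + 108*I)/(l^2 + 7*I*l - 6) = (l^2 + 9*l + 18)/(l + I)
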